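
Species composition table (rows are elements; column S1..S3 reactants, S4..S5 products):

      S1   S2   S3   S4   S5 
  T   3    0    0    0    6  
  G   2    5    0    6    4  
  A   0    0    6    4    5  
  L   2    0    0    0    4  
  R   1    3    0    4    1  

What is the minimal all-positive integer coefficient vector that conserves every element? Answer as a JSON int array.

T: 4·3+6·0+5·0 = 12 | 5·0+2·6 = 12
G: 4·2+6·5+5·0 = 38 | 5·6+2·4 = 38
A: 4·0+6·0+5·6 = 30 | 5·4+2·5 = 30
L: 4·2+6·0+5·0 = 8 | 5·0+2·4 = 8
R: 4·1+6·3+5·0 = 22 | 5·4+2·1 = 22
gcd(4,6,5,5,2) = 1

Coefficients: [4, 6, 5, 5, 2]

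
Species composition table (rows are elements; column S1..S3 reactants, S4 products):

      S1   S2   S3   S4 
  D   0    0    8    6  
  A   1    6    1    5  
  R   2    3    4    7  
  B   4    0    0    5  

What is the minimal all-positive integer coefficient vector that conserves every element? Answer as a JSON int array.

Coefficients: [5, 2, 3, 4]

D: 5·0+2·0+3·8 = 24 | 4·6 = 24
A: 5·1+2·6+3·1 = 20 | 4·5 = 20
R: 5·2+2·3+3·4 = 28 | 4·7 = 28
B: 5·4+2·0+3·0 = 20 | 4·5 = 20
gcd(5,2,3,4) = 1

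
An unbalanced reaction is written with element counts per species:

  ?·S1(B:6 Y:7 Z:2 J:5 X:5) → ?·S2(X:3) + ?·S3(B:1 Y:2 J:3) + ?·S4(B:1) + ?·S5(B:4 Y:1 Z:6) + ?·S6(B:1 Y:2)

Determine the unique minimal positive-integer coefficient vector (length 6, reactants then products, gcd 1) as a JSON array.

B: 3·6 = 18 | 5·0+5·1+4·1+1·4+5·1 = 18
Y: 3·7 = 21 | 5·0+5·2+4·0+1·1+5·2 = 21
Z: 3·2 = 6 | 5·0+5·0+4·0+1·6+5·0 = 6
J: 3·5 = 15 | 5·0+5·3+4·0+1·0+5·0 = 15
X: 3·5 = 15 | 5·3+5·0+4·0+1·0+5·0 = 15
gcd(3,5,5,4,1,5) = 1

Coefficients: [3, 5, 5, 4, 1, 5]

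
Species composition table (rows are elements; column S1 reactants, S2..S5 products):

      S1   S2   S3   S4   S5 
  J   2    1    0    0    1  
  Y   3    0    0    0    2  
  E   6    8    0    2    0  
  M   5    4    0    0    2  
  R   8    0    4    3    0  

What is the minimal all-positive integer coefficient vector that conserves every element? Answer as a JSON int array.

Coefficients: [4, 2, 5, 4, 6]

J: 4·2 = 8 | 2·1+5·0+4·0+6·1 = 8
Y: 4·3 = 12 | 2·0+5·0+4·0+6·2 = 12
E: 4·6 = 24 | 2·8+5·0+4·2+6·0 = 24
M: 4·5 = 20 | 2·4+5·0+4·0+6·2 = 20
R: 4·8 = 32 | 2·0+5·4+4·3+6·0 = 32
gcd(4,2,5,4,6) = 1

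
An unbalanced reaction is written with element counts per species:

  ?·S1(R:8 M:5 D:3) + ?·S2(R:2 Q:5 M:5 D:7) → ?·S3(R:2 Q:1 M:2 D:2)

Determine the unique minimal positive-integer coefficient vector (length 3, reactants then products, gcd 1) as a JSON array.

R: 1·8+1·2 = 10 | 5·2 = 10
Q: 1·0+1·5 = 5 | 5·1 = 5
M: 1·5+1·5 = 10 | 5·2 = 10
D: 1·3+1·7 = 10 | 5·2 = 10
gcd(1,1,5) = 1

Coefficients: [1, 1, 5]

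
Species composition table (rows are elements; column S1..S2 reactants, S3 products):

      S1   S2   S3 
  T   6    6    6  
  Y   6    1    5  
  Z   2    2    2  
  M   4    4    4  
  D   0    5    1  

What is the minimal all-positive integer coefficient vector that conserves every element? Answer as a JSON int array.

T: 4·6+1·6 = 30 | 5·6 = 30
Y: 4·6+1·1 = 25 | 5·5 = 25
Z: 4·2+1·2 = 10 | 5·2 = 10
M: 4·4+1·4 = 20 | 5·4 = 20
D: 4·0+1·5 = 5 | 5·1 = 5
gcd(4,1,5) = 1

Coefficients: [4, 1, 5]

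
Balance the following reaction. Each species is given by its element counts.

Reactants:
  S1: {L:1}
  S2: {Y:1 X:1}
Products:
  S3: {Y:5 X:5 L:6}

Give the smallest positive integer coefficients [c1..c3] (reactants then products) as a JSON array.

Coefficients: [6, 5, 1]

Y: 6·0+5·1 = 5 | 1·5 = 5
X: 6·0+5·1 = 5 | 1·5 = 5
L: 6·1+5·0 = 6 | 1·6 = 6
gcd(6,5,1) = 1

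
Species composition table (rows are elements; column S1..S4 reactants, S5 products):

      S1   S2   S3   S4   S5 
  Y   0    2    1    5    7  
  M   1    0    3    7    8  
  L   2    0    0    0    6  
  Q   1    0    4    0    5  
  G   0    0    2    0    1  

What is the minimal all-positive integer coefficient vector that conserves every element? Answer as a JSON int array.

Y: 6·0+4·2+1·1+1·5 = 14 | 2·7 = 14
M: 6·1+4·0+1·3+1·7 = 16 | 2·8 = 16
L: 6·2+4·0+1·0+1·0 = 12 | 2·6 = 12
Q: 6·1+4·0+1·4+1·0 = 10 | 2·5 = 10
G: 6·0+4·0+1·2+1·0 = 2 | 2·1 = 2
gcd(6,4,1,1,2) = 1

Coefficients: [6, 4, 1, 1, 2]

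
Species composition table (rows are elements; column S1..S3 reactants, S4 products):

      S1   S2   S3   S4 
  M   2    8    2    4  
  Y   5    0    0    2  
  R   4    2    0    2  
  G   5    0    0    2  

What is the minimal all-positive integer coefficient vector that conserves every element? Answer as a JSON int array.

Coefficients: [2, 1, 4, 5]

M: 2·2+1·8+4·2 = 20 | 5·4 = 20
Y: 2·5+1·0+4·0 = 10 | 5·2 = 10
R: 2·4+1·2+4·0 = 10 | 5·2 = 10
G: 2·5+1·0+4·0 = 10 | 5·2 = 10
gcd(2,1,4,5) = 1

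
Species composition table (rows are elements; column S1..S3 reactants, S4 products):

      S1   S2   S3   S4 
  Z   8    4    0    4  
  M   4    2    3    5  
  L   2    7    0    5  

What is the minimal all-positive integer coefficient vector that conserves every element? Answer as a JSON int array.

Coefficients: [1, 4, 6, 6]

Z: 1·8+4·4+6·0 = 24 | 6·4 = 24
M: 1·4+4·2+6·3 = 30 | 6·5 = 30
L: 1·2+4·7+6·0 = 30 | 6·5 = 30
gcd(1,4,6,6) = 1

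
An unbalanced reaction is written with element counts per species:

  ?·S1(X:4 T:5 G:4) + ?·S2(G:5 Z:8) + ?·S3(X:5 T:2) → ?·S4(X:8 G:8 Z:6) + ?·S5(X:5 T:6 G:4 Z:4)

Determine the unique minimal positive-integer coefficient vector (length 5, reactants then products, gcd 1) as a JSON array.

X: 4·4+4·0+5·5 = 41 | 2·8+5·5 = 41
T: 4·5+4·0+5·2 = 30 | 2·0+5·6 = 30
G: 4·4+4·5+5·0 = 36 | 2·8+5·4 = 36
Z: 4·0+4·8+5·0 = 32 | 2·6+5·4 = 32
gcd(4,4,5,2,5) = 1

Coefficients: [4, 4, 5, 2, 5]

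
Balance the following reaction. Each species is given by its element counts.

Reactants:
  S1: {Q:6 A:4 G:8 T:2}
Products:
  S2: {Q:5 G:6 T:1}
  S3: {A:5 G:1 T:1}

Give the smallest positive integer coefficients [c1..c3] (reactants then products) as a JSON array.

Q: 5·6 = 30 | 6·5+4·0 = 30
A: 5·4 = 20 | 6·0+4·5 = 20
G: 5·8 = 40 | 6·6+4·1 = 40
T: 5·2 = 10 | 6·1+4·1 = 10
gcd(5,6,4) = 1

Coefficients: [5, 6, 4]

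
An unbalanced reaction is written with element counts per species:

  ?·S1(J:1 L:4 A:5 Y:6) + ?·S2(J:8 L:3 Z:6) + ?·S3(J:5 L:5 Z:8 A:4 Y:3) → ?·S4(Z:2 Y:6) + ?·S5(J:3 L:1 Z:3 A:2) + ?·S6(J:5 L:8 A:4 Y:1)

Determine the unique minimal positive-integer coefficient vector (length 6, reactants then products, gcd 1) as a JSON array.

J: 4·1+3·8+1·5 = 33 | 4·0+6·3+3·5 = 33
L: 4·4+3·3+1·5 = 30 | 4·0+6·1+3·8 = 30
Z: 4·0+3·6+1·8 = 26 | 4·2+6·3+3·0 = 26
A: 4·5+3·0+1·4 = 24 | 4·0+6·2+3·4 = 24
Y: 4·6+3·0+1·3 = 27 | 4·6+6·0+3·1 = 27
gcd(4,3,1,4,6,3) = 1

Coefficients: [4, 3, 1, 4, 6, 3]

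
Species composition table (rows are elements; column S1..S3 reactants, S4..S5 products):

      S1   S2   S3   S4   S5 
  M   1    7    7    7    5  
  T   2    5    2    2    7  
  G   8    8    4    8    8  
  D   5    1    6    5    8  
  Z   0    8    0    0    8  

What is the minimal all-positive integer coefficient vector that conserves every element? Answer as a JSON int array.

M: 3·1+2·7+4·7 = 45 | 5·7+2·5 = 45
T: 3·2+2·5+4·2 = 24 | 5·2+2·7 = 24
G: 3·8+2·8+4·4 = 56 | 5·8+2·8 = 56
D: 3·5+2·1+4·6 = 41 | 5·5+2·8 = 41
Z: 3·0+2·8+4·0 = 16 | 5·0+2·8 = 16
gcd(3,2,4,5,2) = 1

Coefficients: [3, 2, 4, 5, 2]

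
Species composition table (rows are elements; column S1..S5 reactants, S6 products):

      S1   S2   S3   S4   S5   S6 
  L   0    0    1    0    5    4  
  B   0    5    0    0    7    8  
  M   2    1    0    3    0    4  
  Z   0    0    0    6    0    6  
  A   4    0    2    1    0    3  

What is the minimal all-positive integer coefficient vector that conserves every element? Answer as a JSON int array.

L: 1·0+4·0+4·1+6·0+4·5 = 24 | 6·4 = 24
B: 1·0+4·5+4·0+6·0+4·7 = 48 | 6·8 = 48
M: 1·2+4·1+4·0+6·3+4·0 = 24 | 6·4 = 24
Z: 1·0+4·0+4·0+6·6+4·0 = 36 | 6·6 = 36
A: 1·4+4·0+4·2+6·1+4·0 = 18 | 6·3 = 18
gcd(1,4,4,6,4,6) = 1

Coefficients: [1, 4, 4, 6, 4, 6]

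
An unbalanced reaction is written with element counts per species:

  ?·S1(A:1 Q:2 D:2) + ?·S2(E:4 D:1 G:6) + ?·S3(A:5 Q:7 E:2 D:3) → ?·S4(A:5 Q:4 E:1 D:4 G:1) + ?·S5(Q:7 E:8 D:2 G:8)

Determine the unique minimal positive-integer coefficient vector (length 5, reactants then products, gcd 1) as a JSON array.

Coefficients: [5, 5, 5, 6, 3]

A: 5·1+5·0+5·5 = 30 | 6·5+3·0 = 30
Q: 5·2+5·0+5·7 = 45 | 6·4+3·7 = 45
E: 5·0+5·4+5·2 = 30 | 6·1+3·8 = 30
D: 5·2+5·1+5·3 = 30 | 6·4+3·2 = 30
G: 5·0+5·6+5·0 = 30 | 6·1+3·8 = 30
gcd(5,5,5,6,3) = 1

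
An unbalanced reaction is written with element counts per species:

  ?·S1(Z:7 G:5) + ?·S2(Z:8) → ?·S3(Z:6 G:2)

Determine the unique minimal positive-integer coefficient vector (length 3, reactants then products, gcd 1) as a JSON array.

Z: 2·7+2·8 = 30 | 5·6 = 30
G: 2·5+2·0 = 10 | 5·2 = 10
gcd(2,2,5) = 1

Coefficients: [2, 2, 5]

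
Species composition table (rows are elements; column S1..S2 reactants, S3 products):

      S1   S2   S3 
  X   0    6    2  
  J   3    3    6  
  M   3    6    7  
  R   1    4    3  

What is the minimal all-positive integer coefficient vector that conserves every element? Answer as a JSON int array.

Coefficients: [5, 1, 3]

X: 5·0+1·6 = 6 | 3·2 = 6
J: 5·3+1·3 = 18 | 3·6 = 18
M: 5·3+1·6 = 21 | 3·7 = 21
R: 5·1+1·4 = 9 | 3·3 = 9
gcd(5,1,3) = 1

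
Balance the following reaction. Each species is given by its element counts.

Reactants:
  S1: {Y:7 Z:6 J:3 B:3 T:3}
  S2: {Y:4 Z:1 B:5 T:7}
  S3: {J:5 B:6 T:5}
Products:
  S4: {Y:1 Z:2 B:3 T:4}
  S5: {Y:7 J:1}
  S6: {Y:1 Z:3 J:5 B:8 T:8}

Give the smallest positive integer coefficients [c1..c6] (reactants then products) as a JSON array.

Coefficients: [3, 4, 3, 5, 4, 4]

Y: 3·7+4·4+3·0 = 37 | 5·1+4·7+4·1 = 37
Z: 3·6+4·1+3·0 = 22 | 5·2+4·0+4·3 = 22
J: 3·3+4·0+3·5 = 24 | 5·0+4·1+4·5 = 24
B: 3·3+4·5+3·6 = 47 | 5·3+4·0+4·8 = 47
T: 3·3+4·7+3·5 = 52 | 5·4+4·0+4·8 = 52
gcd(3,4,3,5,4,4) = 1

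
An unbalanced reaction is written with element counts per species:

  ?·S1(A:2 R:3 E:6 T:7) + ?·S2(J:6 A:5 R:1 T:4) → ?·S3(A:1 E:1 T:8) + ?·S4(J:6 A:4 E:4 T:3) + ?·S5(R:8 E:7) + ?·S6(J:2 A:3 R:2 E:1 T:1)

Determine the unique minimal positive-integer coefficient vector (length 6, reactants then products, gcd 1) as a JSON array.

J: 5·0+5·6 = 30 | 5·0+3·6+1·0+6·2 = 30
A: 5·2+5·5 = 35 | 5·1+3·4+1·0+6·3 = 35
R: 5·3+5·1 = 20 | 5·0+3·0+1·8+6·2 = 20
E: 5·6+5·0 = 30 | 5·1+3·4+1·7+6·1 = 30
T: 5·7+5·4 = 55 | 5·8+3·3+1·0+6·1 = 55
gcd(5,5,5,3,1,6) = 1

Coefficients: [5, 5, 5, 3, 1, 6]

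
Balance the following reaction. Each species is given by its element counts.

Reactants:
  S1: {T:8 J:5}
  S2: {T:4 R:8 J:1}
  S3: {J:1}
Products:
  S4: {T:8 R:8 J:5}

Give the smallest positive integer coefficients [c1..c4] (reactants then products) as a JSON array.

T: 1·8+2·4+3·0 = 16 | 2·8 = 16
R: 1·0+2·8+3·0 = 16 | 2·8 = 16
J: 1·5+2·1+3·1 = 10 | 2·5 = 10
gcd(1,2,3,2) = 1

Coefficients: [1, 2, 3, 2]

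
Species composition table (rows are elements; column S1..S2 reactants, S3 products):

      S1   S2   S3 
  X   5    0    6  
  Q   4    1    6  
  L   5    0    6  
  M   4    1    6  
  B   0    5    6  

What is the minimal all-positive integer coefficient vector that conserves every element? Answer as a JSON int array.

Coefficients: [6, 6, 5]

X: 6·5+6·0 = 30 | 5·6 = 30
Q: 6·4+6·1 = 30 | 5·6 = 30
L: 6·5+6·0 = 30 | 5·6 = 30
M: 6·4+6·1 = 30 | 5·6 = 30
B: 6·0+6·5 = 30 | 5·6 = 30
gcd(6,6,5) = 1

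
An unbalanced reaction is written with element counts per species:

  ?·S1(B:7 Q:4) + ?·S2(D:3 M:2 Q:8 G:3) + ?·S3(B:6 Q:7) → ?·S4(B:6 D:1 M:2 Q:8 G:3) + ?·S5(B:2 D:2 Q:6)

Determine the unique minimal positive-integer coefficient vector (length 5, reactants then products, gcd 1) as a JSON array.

B: 4·7+5·0+2·6 = 40 | 5·6+5·2 = 40
D: 4·0+5·3+2·0 = 15 | 5·1+5·2 = 15
M: 4·0+5·2+2·0 = 10 | 5·2+5·0 = 10
Q: 4·4+5·8+2·7 = 70 | 5·8+5·6 = 70
G: 4·0+5·3+2·0 = 15 | 5·3+5·0 = 15
gcd(4,5,2,5,5) = 1

Coefficients: [4, 5, 2, 5, 5]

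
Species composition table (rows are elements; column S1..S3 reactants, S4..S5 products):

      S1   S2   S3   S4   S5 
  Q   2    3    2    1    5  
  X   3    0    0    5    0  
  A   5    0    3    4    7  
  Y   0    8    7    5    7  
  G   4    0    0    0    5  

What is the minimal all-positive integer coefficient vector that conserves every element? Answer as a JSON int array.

Q: 5·2+1·3+5·2 = 23 | 3·1+4·5 = 23
X: 5·3+1·0+5·0 = 15 | 3·5+4·0 = 15
A: 5·5+1·0+5·3 = 40 | 3·4+4·7 = 40
Y: 5·0+1·8+5·7 = 43 | 3·5+4·7 = 43
G: 5·4+1·0+5·0 = 20 | 3·0+4·5 = 20
gcd(5,1,5,3,4) = 1

Coefficients: [5, 1, 5, 3, 4]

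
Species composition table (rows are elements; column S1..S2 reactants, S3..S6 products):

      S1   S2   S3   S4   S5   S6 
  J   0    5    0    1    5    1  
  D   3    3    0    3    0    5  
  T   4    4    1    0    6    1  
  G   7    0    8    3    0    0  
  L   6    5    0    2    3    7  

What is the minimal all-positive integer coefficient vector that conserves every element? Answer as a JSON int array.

Coefficients: [2, 5, 1, 2, 4, 3]

J: 2·0+5·5 = 25 | 1·0+2·1+4·5+3·1 = 25
D: 2·3+5·3 = 21 | 1·0+2·3+4·0+3·5 = 21
T: 2·4+5·4 = 28 | 1·1+2·0+4·6+3·1 = 28
G: 2·7+5·0 = 14 | 1·8+2·3+4·0+3·0 = 14
L: 2·6+5·5 = 37 | 1·0+2·2+4·3+3·7 = 37
gcd(2,5,1,2,4,3) = 1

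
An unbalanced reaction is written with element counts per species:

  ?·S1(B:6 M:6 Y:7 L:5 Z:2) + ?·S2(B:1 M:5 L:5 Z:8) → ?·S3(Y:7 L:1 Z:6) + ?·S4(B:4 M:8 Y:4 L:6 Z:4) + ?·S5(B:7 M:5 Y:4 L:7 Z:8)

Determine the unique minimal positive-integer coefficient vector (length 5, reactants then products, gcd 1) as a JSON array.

B: 5·6+4·1 = 34 | 1·0+5·4+2·7 = 34
M: 5·6+4·5 = 50 | 1·0+5·8+2·5 = 50
Y: 5·7+4·0 = 35 | 1·7+5·4+2·4 = 35
L: 5·5+4·5 = 45 | 1·1+5·6+2·7 = 45
Z: 5·2+4·8 = 42 | 1·6+5·4+2·8 = 42
gcd(5,4,1,5,2) = 1

Coefficients: [5, 4, 1, 5, 2]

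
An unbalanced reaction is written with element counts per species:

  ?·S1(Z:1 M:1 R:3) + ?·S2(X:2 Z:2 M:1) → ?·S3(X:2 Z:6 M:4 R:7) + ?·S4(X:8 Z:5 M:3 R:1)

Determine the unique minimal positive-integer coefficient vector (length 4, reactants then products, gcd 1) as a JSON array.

Coefficients: [5, 6, 2, 1]

X: 5·0+6·2 = 12 | 2·2+1·8 = 12
Z: 5·1+6·2 = 17 | 2·6+1·5 = 17
M: 5·1+6·1 = 11 | 2·4+1·3 = 11
R: 5·3+6·0 = 15 | 2·7+1·1 = 15
gcd(5,6,2,1) = 1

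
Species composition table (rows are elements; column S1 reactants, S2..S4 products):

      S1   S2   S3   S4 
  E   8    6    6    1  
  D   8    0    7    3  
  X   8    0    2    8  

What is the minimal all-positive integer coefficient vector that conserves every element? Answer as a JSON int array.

E: 5·8 = 40 | 2·6+4·6+4·1 = 40
D: 5·8 = 40 | 2·0+4·7+4·3 = 40
X: 5·8 = 40 | 2·0+4·2+4·8 = 40
gcd(5,2,4,4) = 1

Coefficients: [5, 2, 4, 4]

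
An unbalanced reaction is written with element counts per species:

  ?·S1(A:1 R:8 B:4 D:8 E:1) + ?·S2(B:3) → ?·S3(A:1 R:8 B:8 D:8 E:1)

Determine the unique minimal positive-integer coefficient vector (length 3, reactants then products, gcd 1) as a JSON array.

Coefficients: [3, 4, 3]

A: 3·1+4·0 = 3 | 3·1 = 3
R: 3·8+4·0 = 24 | 3·8 = 24
B: 3·4+4·3 = 24 | 3·8 = 24
D: 3·8+4·0 = 24 | 3·8 = 24
E: 3·1+4·0 = 3 | 3·1 = 3
gcd(3,4,3) = 1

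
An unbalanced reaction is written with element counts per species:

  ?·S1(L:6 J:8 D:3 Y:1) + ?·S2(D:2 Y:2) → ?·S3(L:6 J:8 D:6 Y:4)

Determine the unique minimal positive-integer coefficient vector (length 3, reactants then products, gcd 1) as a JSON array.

L: 2·6+3·0 = 12 | 2·6 = 12
J: 2·8+3·0 = 16 | 2·8 = 16
D: 2·3+3·2 = 12 | 2·6 = 12
Y: 2·1+3·2 = 8 | 2·4 = 8
gcd(2,3,2) = 1

Coefficients: [2, 3, 2]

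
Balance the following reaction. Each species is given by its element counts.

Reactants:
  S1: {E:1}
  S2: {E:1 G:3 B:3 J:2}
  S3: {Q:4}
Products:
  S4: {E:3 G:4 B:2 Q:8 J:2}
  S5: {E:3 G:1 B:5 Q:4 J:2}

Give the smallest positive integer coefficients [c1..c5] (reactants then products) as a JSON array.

Coefficients: [6, 3, 5, 2, 1]

E: 6·1+3·1+5·0 = 9 | 2·3+1·3 = 9
G: 6·0+3·3+5·0 = 9 | 2·4+1·1 = 9
B: 6·0+3·3+5·0 = 9 | 2·2+1·5 = 9
Q: 6·0+3·0+5·4 = 20 | 2·8+1·4 = 20
J: 6·0+3·2+5·0 = 6 | 2·2+1·2 = 6
gcd(6,3,5,2,1) = 1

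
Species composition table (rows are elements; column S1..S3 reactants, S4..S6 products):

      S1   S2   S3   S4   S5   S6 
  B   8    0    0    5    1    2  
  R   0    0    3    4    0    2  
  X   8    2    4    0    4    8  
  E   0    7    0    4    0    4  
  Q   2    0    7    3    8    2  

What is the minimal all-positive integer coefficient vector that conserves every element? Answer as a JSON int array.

B: 3·8+4·0+6·0 = 24 | 2·5+4·1+5·2 = 24
R: 3·0+4·0+6·3 = 18 | 2·4+4·0+5·2 = 18
X: 3·8+4·2+6·4 = 56 | 2·0+4·4+5·8 = 56
E: 3·0+4·7+6·0 = 28 | 2·4+4·0+5·4 = 28
Q: 3·2+4·0+6·7 = 48 | 2·3+4·8+5·2 = 48
gcd(3,4,6,2,4,5) = 1

Coefficients: [3, 4, 6, 2, 4, 5]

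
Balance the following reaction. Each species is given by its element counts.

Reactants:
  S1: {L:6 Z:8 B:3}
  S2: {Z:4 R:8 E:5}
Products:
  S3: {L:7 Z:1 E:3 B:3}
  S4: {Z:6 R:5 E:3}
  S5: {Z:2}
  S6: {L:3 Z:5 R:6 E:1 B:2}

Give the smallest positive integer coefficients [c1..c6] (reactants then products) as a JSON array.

Coefficients: [5, 6, 3, 6, 5, 3]

L: 5·6+6·0 = 30 | 3·7+6·0+5·0+3·3 = 30
Z: 5·8+6·4 = 64 | 3·1+6·6+5·2+3·5 = 64
R: 5·0+6·8 = 48 | 3·0+6·5+5·0+3·6 = 48
E: 5·0+6·5 = 30 | 3·3+6·3+5·0+3·1 = 30
B: 5·3+6·0 = 15 | 3·3+6·0+5·0+3·2 = 15
gcd(5,6,3,6,5,3) = 1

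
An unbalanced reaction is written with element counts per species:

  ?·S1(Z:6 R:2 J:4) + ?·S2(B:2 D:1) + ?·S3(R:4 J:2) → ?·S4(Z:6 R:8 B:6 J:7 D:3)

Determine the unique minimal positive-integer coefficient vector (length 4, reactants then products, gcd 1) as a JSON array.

Coefficients: [2, 6, 3, 2]

Z: 2·6+6·0+3·0 = 12 | 2·6 = 12
R: 2·2+6·0+3·4 = 16 | 2·8 = 16
B: 2·0+6·2+3·0 = 12 | 2·6 = 12
J: 2·4+6·0+3·2 = 14 | 2·7 = 14
D: 2·0+6·1+3·0 = 6 | 2·3 = 6
gcd(2,6,3,2) = 1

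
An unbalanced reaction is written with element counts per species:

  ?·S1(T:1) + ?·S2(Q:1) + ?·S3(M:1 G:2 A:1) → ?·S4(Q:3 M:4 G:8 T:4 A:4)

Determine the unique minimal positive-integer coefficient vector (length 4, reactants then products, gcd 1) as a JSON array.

Coefficients: [4, 3, 4, 1]

Q: 4·0+3·1+4·0 = 3 | 1·3 = 3
M: 4·0+3·0+4·1 = 4 | 1·4 = 4
G: 4·0+3·0+4·2 = 8 | 1·8 = 8
T: 4·1+3·0+4·0 = 4 | 1·4 = 4
A: 4·0+3·0+4·1 = 4 | 1·4 = 4
gcd(4,3,4,1) = 1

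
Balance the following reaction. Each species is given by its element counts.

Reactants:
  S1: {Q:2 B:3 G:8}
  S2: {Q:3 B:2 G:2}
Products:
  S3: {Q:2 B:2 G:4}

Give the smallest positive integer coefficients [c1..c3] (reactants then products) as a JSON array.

Q: 2·2+2·3 = 10 | 5·2 = 10
B: 2·3+2·2 = 10 | 5·2 = 10
G: 2·8+2·2 = 20 | 5·4 = 20
gcd(2,2,5) = 1

Coefficients: [2, 2, 5]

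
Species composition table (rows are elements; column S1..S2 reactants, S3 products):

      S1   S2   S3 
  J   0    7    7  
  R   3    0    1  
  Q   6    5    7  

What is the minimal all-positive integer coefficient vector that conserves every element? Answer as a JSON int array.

J: 1·0+3·7 = 21 | 3·7 = 21
R: 1·3+3·0 = 3 | 3·1 = 3
Q: 1·6+3·5 = 21 | 3·7 = 21
gcd(1,3,3) = 1

Coefficients: [1, 3, 3]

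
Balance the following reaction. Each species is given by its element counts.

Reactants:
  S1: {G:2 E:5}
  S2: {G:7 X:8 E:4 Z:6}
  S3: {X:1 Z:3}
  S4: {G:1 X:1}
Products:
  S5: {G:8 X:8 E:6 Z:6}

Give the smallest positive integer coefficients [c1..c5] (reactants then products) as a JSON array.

Coefficients: [2, 2, 2, 6, 3]

G: 2·2+2·7+2·0+6·1 = 24 | 3·8 = 24
X: 2·0+2·8+2·1+6·1 = 24 | 3·8 = 24
E: 2·5+2·4+2·0+6·0 = 18 | 3·6 = 18
Z: 2·0+2·6+2·3+6·0 = 18 | 3·6 = 18
gcd(2,2,2,6,3) = 1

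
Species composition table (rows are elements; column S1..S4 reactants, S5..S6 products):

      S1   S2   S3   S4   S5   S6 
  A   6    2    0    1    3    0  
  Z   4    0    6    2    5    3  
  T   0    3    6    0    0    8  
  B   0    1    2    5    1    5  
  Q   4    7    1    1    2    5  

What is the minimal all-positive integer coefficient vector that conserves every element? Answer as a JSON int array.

A: 1·6+4·2+6·0+4·1 = 18 | 6·3+6·0 = 18
Z: 1·4+4·0+6·6+4·2 = 48 | 6·5+6·3 = 48
T: 1·0+4·3+6·6+4·0 = 48 | 6·0+6·8 = 48
B: 1·0+4·1+6·2+4·5 = 36 | 6·1+6·5 = 36
Q: 1·4+4·7+6·1+4·1 = 42 | 6·2+6·5 = 42
gcd(1,4,6,4,6,6) = 1

Coefficients: [1, 4, 6, 4, 6, 6]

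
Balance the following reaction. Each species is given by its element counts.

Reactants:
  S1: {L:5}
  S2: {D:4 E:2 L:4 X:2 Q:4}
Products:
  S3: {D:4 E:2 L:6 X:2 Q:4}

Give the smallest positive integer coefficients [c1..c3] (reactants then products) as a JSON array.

Coefficients: [2, 5, 5]

D: 2·0+5·4 = 20 | 5·4 = 20
E: 2·0+5·2 = 10 | 5·2 = 10
L: 2·5+5·4 = 30 | 5·6 = 30
X: 2·0+5·2 = 10 | 5·2 = 10
Q: 2·0+5·4 = 20 | 5·4 = 20
gcd(2,5,5) = 1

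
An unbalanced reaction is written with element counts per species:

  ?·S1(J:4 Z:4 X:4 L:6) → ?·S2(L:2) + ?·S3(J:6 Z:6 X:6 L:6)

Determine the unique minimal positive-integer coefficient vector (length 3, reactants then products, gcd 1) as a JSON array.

Coefficients: [3, 3, 2]

J: 3·4 = 12 | 3·0+2·6 = 12
Z: 3·4 = 12 | 3·0+2·6 = 12
X: 3·4 = 12 | 3·0+2·6 = 12
L: 3·6 = 18 | 3·2+2·6 = 18
gcd(3,3,2) = 1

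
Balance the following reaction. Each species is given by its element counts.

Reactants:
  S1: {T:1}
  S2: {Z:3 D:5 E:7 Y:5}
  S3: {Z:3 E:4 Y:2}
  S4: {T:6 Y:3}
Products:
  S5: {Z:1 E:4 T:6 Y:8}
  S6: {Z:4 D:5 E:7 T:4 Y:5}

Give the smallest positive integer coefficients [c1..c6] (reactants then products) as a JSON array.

Z: 2·0+2·3+1·3+2·0 = 9 | 1·1+2·4 = 9
D: 2·0+2·5+1·0+2·0 = 10 | 1·0+2·5 = 10
E: 2·0+2·7+1·4+2·0 = 18 | 1·4+2·7 = 18
T: 2·1+2·0+1·0+2·6 = 14 | 1·6+2·4 = 14
Y: 2·0+2·5+1·2+2·3 = 18 | 1·8+2·5 = 18
gcd(2,2,1,2,1,2) = 1

Coefficients: [2, 2, 1, 2, 1, 2]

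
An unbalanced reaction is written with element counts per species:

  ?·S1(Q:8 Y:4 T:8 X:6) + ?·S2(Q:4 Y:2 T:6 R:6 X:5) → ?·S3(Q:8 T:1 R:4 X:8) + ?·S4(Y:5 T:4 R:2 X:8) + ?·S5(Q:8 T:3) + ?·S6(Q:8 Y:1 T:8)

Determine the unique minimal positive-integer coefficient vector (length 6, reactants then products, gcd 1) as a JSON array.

Coefficients: [5, 2, 1, 4, 1, 4]

Q: 5·8+2·4 = 48 | 1·8+4·0+1·8+4·8 = 48
Y: 5·4+2·2 = 24 | 1·0+4·5+1·0+4·1 = 24
T: 5·8+2·6 = 52 | 1·1+4·4+1·3+4·8 = 52
R: 5·0+2·6 = 12 | 1·4+4·2+1·0+4·0 = 12
X: 5·6+2·5 = 40 | 1·8+4·8+1·0+4·0 = 40
gcd(5,2,1,4,1,4) = 1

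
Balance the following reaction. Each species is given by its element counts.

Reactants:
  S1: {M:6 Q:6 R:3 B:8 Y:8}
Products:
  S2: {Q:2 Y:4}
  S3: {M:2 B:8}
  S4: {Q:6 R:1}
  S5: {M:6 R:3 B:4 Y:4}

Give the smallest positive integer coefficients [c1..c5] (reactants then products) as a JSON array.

M: 5·6 = 30 | 6·0+3·2+3·0+4·6 = 30
Q: 5·6 = 30 | 6·2+3·0+3·6+4·0 = 30
R: 5·3 = 15 | 6·0+3·0+3·1+4·3 = 15
B: 5·8 = 40 | 6·0+3·8+3·0+4·4 = 40
Y: 5·8 = 40 | 6·4+3·0+3·0+4·4 = 40
gcd(5,6,3,3,4) = 1

Coefficients: [5, 6, 3, 3, 4]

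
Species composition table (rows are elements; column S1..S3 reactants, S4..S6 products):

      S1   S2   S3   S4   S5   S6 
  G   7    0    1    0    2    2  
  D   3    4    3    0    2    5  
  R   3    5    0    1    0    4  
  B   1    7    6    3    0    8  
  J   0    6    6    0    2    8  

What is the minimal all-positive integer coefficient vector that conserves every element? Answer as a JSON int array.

G: 2·7+3·0+4·1 = 18 | 5·0+5·2+4·2 = 18
D: 2·3+3·4+4·3 = 30 | 5·0+5·2+4·5 = 30
R: 2·3+3·5+4·0 = 21 | 5·1+5·0+4·4 = 21
B: 2·1+3·7+4·6 = 47 | 5·3+5·0+4·8 = 47
J: 2·0+3·6+4·6 = 42 | 5·0+5·2+4·8 = 42
gcd(2,3,4,5,5,4) = 1

Coefficients: [2, 3, 4, 5, 5, 4]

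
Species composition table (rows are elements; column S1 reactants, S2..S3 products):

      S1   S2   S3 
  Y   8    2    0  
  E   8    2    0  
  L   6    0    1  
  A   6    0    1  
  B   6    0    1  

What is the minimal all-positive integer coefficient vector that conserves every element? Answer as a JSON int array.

Y: 1·8 = 8 | 4·2+6·0 = 8
E: 1·8 = 8 | 4·2+6·0 = 8
L: 1·6 = 6 | 4·0+6·1 = 6
A: 1·6 = 6 | 4·0+6·1 = 6
B: 1·6 = 6 | 4·0+6·1 = 6
gcd(1,4,6) = 1

Coefficients: [1, 4, 6]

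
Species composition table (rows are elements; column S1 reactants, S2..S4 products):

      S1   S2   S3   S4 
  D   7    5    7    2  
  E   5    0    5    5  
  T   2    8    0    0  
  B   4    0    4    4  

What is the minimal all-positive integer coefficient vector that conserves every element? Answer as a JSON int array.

D: 4·7 = 28 | 1·5+3·7+1·2 = 28
E: 4·5 = 20 | 1·0+3·5+1·5 = 20
T: 4·2 = 8 | 1·8+3·0+1·0 = 8
B: 4·4 = 16 | 1·0+3·4+1·4 = 16
gcd(4,1,3,1) = 1

Coefficients: [4, 1, 3, 1]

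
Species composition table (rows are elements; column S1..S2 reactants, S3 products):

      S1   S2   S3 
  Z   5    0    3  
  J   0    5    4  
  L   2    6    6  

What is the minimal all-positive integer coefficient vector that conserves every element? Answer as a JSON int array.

Coefficients: [3, 4, 5]

Z: 3·5+4·0 = 15 | 5·3 = 15
J: 3·0+4·5 = 20 | 5·4 = 20
L: 3·2+4·6 = 30 | 5·6 = 30
gcd(3,4,5) = 1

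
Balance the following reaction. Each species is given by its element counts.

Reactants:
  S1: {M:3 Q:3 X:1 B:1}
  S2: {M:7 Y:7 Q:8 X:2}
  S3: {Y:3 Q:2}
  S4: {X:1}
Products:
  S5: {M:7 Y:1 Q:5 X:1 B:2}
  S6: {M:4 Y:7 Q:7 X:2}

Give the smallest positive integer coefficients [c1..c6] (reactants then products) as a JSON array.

M: 2·3+3·7+5·0+3·0 = 27 | 1·7+5·4 = 27
Y: 2·0+3·7+5·3+3·0 = 36 | 1·1+5·7 = 36
Q: 2·3+3·8+5·2+3·0 = 40 | 1·5+5·7 = 40
X: 2·1+3·2+5·0+3·1 = 11 | 1·1+5·2 = 11
B: 2·1+3·0+5·0+3·0 = 2 | 1·2+5·0 = 2
gcd(2,3,5,3,1,5) = 1

Coefficients: [2, 3, 5, 3, 1, 5]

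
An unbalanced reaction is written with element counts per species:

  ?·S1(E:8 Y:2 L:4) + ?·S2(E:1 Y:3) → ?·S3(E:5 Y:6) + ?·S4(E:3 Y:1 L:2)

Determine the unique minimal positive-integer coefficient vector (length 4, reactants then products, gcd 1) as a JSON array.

E: 3·8+4·1 = 28 | 2·5+6·3 = 28
Y: 3·2+4·3 = 18 | 2·6+6·1 = 18
L: 3·4+4·0 = 12 | 2·0+6·2 = 12
gcd(3,4,2,6) = 1

Coefficients: [3, 4, 2, 6]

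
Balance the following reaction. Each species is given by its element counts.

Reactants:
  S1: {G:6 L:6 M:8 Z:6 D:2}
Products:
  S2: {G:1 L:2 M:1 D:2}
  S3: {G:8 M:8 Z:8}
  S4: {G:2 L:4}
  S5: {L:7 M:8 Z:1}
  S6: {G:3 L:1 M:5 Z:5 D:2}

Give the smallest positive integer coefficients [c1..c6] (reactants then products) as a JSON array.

G: 4·6 = 24 | 1·1+1·8+3·2+1·0+3·3 = 24
L: 4·6 = 24 | 1·2+1·0+3·4+1·7+3·1 = 24
M: 4·8 = 32 | 1·1+1·8+3·0+1·8+3·5 = 32
Z: 4·6 = 24 | 1·0+1·8+3·0+1·1+3·5 = 24
D: 4·2 = 8 | 1·2+1·0+3·0+1·0+3·2 = 8
gcd(4,1,1,3,1,3) = 1

Coefficients: [4, 1, 1, 3, 1, 3]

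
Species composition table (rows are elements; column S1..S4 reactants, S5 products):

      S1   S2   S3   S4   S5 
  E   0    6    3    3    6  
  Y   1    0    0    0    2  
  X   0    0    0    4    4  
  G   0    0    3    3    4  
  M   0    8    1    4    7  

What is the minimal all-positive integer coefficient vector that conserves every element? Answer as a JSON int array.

Coefficients: [6, 1, 1, 3, 3]

E: 6·0+1·6+1·3+3·3 = 18 | 3·6 = 18
Y: 6·1+1·0+1·0+3·0 = 6 | 3·2 = 6
X: 6·0+1·0+1·0+3·4 = 12 | 3·4 = 12
G: 6·0+1·0+1·3+3·3 = 12 | 3·4 = 12
M: 6·0+1·8+1·1+3·4 = 21 | 3·7 = 21
gcd(6,1,1,3,3) = 1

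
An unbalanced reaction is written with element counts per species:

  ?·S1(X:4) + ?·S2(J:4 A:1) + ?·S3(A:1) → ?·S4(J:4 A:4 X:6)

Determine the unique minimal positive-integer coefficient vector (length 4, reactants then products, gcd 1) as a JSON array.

Coefficients: [3, 2, 6, 2]

J: 3·0+2·4+6·0 = 8 | 2·4 = 8
A: 3·0+2·1+6·1 = 8 | 2·4 = 8
X: 3·4+2·0+6·0 = 12 | 2·6 = 12
gcd(3,2,6,2) = 1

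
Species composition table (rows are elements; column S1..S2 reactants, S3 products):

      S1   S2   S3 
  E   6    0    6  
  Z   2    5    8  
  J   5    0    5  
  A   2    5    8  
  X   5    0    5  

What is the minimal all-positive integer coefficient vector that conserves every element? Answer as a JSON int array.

E: 5·6+6·0 = 30 | 5·6 = 30
Z: 5·2+6·5 = 40 | 5·8 = 40
J: 5·5+6·0 = 25 | 5·5 = 25
A: 5·2+6·5 = 40 | 5·8 = 40
X: 5·5+6·0 = 25 | 5·5 = 25
gcd(5,6,5) = 1

Coefficients: [5, 6, 5]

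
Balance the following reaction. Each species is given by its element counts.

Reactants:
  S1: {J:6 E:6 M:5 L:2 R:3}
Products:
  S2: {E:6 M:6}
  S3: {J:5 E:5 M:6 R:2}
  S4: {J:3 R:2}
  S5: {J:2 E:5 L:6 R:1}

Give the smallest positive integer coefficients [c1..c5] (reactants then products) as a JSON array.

Coefficients: [6, 1, 4, 4, 2]

J: 6·6 = 36 | 1·0+4·5+4·3+2·2 = 36
E: 6·6 = 36 | 1·6+4·5+4·0+2·5 = 36
M: 6·5 = 30 | 1·6+4·6+4·0+2·0 = 30
L: 6·2 = 12 | 1·0+4·0+4·0+2·6 = 12
R: 6·3 = 18 | 1·0+4·2+4·2+2·1 = 18
gcd(6,1,4,4,2) = 1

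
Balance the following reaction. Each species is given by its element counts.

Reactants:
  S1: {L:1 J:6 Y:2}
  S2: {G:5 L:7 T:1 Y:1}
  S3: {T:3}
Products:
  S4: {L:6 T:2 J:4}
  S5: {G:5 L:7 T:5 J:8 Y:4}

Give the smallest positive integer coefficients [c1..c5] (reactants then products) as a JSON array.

G: 6·0+4·5+6·0 = 20 | 1·0+4·5 = 20
L: 6·1+4·7+6·0 = 34 | 1·6+4·7 = 34
T: 6·0+4·1+6·3 = 22 | 1·2+4·5 = 22
J: 6·6+4·0+6·0 = 36 | 1·4+4·8 = 36
Y: 6·2+4·1+6·0 = 16 | 1·0+4·4 = 16
gcd(6,4,6,1,4) = 1

Coefficients: [6, 4, 6, 1, 4]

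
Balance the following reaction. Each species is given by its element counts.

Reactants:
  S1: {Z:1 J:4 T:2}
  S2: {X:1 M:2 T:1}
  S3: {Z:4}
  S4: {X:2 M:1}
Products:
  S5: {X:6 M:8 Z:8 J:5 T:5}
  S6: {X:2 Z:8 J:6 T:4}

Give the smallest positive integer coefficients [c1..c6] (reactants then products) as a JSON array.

X: 4·0+6·1+5·0+4·2 = 14 | 2·6+1·2 = 14
M: 4·0+6·2+5·0+4·1 = 16 | 2·8+1·0 = 16
Z: 4·1+6·0+5·4+4·0 = 24 | 2·8+1·8 = 24
J: 4·4+6·0+5·0+4·0 = 16 | 2·5+1·6 = 16
T: 4·2+6·1+5·0+4·0 = 14 | 2·5+1·4 = 14
gcd(4,6,5,4,2,1) = 1

Coefficients: [4, 6, 5, 4, 2, 1]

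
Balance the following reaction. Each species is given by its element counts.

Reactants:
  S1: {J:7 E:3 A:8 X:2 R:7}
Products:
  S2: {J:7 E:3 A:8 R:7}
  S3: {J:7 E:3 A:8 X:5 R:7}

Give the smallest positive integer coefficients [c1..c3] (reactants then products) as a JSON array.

Coefficients: [5, 3, 2]

J: 5·7 = 35 | 3·7+2·7 = 35
E: 5·3 = 15 | 3·3+2·3 = 15
A: 5·8 = 40 | 3·8+2·8 = 40
X: 5·2 = 10 | 3·0+2·5 = 10
R: 5·7 = 35 | 3·7+2·7 = 35
gcd(5,3,2) = 1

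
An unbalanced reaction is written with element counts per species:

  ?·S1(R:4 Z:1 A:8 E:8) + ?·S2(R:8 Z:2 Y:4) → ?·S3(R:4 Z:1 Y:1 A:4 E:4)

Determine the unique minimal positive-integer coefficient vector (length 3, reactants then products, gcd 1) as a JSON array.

Coefficients: [2, 1, 4]

R: 2·4+1·8 = 16 | 4·4 = 16
Z: 2·1+1·2 = 4 | 4·1 = 4
Y: 2·0+1·4 = 4 | 4·1 = 4
A: 2·8+1·0 = 16 | 4·4 = 16
E: 2·8+1·0 = 16 | 4·4 = 16
gcd(2,1,4) = 1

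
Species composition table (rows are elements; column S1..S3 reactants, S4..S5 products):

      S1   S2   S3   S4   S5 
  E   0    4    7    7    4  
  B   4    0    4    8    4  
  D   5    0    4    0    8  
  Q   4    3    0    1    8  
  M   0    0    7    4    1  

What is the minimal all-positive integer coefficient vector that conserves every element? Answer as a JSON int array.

Coefficients: [4, 3, 1, 1, 3]

E: 4·0+3·4+1·7 = 19 | 1·7+3·4 = 19
B: 4·4+3·0+1·4 = 20 | 1·8+3·4 = 20
D: 4·5+3·0+1·4 = 24 | 1·0+3·8 = 24
Q: 4·4+3·3+1·0 = 25 | 1·1+3·8 = 25
M: 4·0+3·0+1·7 = 7 | 1·4+3·1 = 7
gcd(4,3,1,1,3) = 1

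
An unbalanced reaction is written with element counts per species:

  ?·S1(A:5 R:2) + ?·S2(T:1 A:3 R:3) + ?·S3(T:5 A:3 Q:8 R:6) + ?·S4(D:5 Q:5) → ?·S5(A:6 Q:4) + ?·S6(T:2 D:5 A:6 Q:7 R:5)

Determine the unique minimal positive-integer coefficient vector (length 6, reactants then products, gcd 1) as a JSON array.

T: 6·0+2·1+2·5+6·0 = 12 | 1·0+6·2 = 12
D: 6·0+2·0+2·0+6·5 = 30 | 1·0+6·5 = 30
A: 6·5+2·3+2·3+6·0 = 42 | 1·6+6·6 = 42
Q: 6·0+2·0+2·8+6·5 = 46 | 1·4+6·7 = 46
R: 6·2+2·3+2·6+6·0 = 30 | 1·0+6·5 = 30
gcd(6,2,2,6,1,6) = 1

Coefficients: [6, 2, 2, 6, 1, 6]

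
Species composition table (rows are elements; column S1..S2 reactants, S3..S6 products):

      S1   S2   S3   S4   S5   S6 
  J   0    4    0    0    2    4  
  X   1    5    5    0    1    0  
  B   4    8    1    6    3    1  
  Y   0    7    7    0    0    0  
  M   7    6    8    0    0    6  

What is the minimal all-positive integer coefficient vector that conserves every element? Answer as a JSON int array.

J: 4·0+5·4 = 20 | 5·0+6·0+4·2+3·4 = 20
X: 4·1+5·5 = 29 | 5·5+6·0+4·1+3·0 = 29
B: 4·4+5·8 = 56 | 5·1+6·6+4·3+3·1 = 56
Y: 4·0+5·7 = 35 | 5·7+6·0+4·0+3·0 = 35
M: 4·7+5·6 = 58 | 5·8+6·0+4·0+3·6 = 58
gcd(4,5,5,6,4,3) = 1

Coefficients: [4, 5, 5, 6, 4, 3]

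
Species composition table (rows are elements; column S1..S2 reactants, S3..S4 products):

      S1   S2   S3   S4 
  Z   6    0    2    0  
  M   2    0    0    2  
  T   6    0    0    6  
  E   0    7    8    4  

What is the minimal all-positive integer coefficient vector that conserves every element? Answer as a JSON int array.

Z: 1·6+4·0 = 6 | 3·2+1·0 = 6
M: 1·2+4·0 = 2 | 3·0+1·2 = 2
T: 1·6+4·0 = 6 | 3·0+1·6 = 6
E: 1·0+4·7 = 28 | 3·8+1·4 = 28
gcd(1,4,3,1) = 1

Coefficients: [1, 4, 3, 1]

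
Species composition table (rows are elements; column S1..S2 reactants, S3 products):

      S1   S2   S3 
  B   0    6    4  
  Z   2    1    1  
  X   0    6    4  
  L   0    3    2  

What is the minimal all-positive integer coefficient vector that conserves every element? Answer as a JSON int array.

B: 1·0+4·6 = 24 | 6·4 = 24
Z: 1·2+4·1 = 6 | 6·1 = 6
X: 1·0+4·6 = 24 | 6·4 = 24
L: 1·0+4·3 = 12 | 6·2 = 12
gcd(1,4,6) = 1

Coefficients: [1, 4, 6]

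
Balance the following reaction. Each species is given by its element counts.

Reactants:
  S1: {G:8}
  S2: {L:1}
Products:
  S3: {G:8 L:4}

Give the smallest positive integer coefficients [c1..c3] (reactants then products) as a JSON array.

G: 1·8+4·0 = 8 | 1·8 = 8
L: 1·0+4·1 = 4 | 1·4 = 4
gcd(1,4,1) = 1

Coefficients: [1, 4, 1]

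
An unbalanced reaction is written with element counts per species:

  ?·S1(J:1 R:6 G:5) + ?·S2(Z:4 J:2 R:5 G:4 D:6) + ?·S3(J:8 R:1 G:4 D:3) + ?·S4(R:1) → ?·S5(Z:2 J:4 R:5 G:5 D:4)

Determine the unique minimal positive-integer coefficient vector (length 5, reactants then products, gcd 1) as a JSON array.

Z: 2·0+3·4+2·0+1·0 = 12 | 6·2 = 12
J: 2·1+3·2+2·8+1·0 = 24 | 6·4 = 24
R: 2·6+3·5+2·1+1·1 = 30 | 6·5 = 30
G: 2·5+3·4+2·4+1·0 = 30 | 6·5 = 30
D: 2·0+3·6+2·3+1·0 = 24 | 6·4 = 24
gcd(2,3,2,1,6) = 1

Coefficients: [2, 3, 2, 1, 6]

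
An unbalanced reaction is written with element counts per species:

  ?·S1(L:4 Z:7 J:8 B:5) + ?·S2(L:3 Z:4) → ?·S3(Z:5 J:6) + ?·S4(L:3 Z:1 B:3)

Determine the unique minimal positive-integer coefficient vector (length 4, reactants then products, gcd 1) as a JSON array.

Coefficients: [3, 1, 4, 5]

L: 3·4+1·3 = 15 | 4·0+5·3 = 15
Z: 3·7+1·4 = 25 | 4·5+5·1 = 25
J: 3·8+1·0 = 24 | 4·6+5·0 = 24
B: 3·5+1·0 = 15 | 4·0+5·3 = 15
gcd(3,1,4,5) = 1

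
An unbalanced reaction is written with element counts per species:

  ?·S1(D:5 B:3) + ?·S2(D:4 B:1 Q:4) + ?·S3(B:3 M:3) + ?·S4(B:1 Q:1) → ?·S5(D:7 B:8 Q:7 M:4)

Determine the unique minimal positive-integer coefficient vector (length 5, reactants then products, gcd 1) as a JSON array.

D: 1·5+4·4+4·0+5·0 = 21 | 3·7 = 21
B: 1·3+4·1+4·3+5·1 = 24 | 3·8 = 24
Q: 1·0+4·4+4·0+5·1 = 21 | 3·7 = 21
M: 1·0+4·0+4·3+5·0 = 12 | 3·4 = 12
gcd(1,4,4,5,3) = 1

Coefficients: [1, 4, 4, 5, 3]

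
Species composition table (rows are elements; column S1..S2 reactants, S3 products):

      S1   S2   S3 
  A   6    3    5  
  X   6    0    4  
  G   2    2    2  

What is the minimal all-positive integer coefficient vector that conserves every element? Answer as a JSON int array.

Coefficients: [2, 1, 3]

A: 2·6+1·3 = 15 | 3·5 = 15
X: 2·6+1·0 = 12 | 3·4 = 12
G: 2·2+1·2 = 6 | 3·2 = 6
gcd(2,1,3) = 1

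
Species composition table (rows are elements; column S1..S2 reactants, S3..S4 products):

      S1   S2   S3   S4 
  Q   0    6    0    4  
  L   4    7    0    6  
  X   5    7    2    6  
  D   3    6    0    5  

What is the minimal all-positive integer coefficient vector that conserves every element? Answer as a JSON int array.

Q: 2·0+4·6 = 24 | 1·0+6·4 = 24
L: 2·4+4·7 = 36 | 1·0+6·6 = 36
X: 2·5+4·7 = 38 | 1·2+6·6 = 38
D: 2·3+4·6 = 30 | 1·0+6·5 = 30
gcd(2,4,1,6) = 1

Coefficients: [2, 4, 1, 6]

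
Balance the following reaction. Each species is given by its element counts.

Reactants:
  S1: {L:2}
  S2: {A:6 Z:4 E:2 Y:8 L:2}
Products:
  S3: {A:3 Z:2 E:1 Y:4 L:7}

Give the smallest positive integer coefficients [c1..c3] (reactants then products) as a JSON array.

Coefficients: [6, 1, 2]

A: 6·0+1·6 = 6 | 2·3 = 6
Z: 6·0+1·4 = 4 | 2·2 = 4
E: 6·0+1·2 = 2 | 2·1 = 2
Y: 6·0+1·8 = 8 | 2·4 = 8
L: 6·2+1·2 = 14 | 2·7 = 14
gcd(6,1,2) = 1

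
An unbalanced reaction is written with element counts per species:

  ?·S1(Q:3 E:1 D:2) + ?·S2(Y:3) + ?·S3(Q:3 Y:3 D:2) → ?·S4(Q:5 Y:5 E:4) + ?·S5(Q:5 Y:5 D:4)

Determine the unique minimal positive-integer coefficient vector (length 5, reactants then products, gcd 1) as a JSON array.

Q: 4·3+4·0+6·3 = 30 | 1·5+5·5 = 30
Y: 4·0+4·3+6·3 = 30 | 1·5+5·5 = 30
E: 4·1+4·0+6·0 = 4 | 1·4+5·0 = 4
D: 4·2+4·0+6·2 = 20 | 1·0+5·4 = 20
gcd(4,4,6,1,5) = 1

Coefficients: [4, 4, 6, 1, 5]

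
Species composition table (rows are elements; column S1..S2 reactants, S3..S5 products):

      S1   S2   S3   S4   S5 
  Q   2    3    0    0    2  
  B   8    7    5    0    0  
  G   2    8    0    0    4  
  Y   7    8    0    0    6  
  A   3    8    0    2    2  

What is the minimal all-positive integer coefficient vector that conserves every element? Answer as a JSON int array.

Coefficients: [2, 2, 6, 6, 5]

Q: 2·2+2·3 = 10 | 6·0+6·0+5·2 = 10
B: 2·8+2·7 = 30 | 6·5+6·0+5·0 = 30
G: 2·2+2·8 = 20 | 6·0+6·0+5·4 = 20
Y: 2·7+2·8 = 30 | 6·0+6·0+5·6 = 30
A: 2·3+2·8 = 22 | 6·0+6·2+5·2 = 22
gcd(2,2,6,6,5) = 1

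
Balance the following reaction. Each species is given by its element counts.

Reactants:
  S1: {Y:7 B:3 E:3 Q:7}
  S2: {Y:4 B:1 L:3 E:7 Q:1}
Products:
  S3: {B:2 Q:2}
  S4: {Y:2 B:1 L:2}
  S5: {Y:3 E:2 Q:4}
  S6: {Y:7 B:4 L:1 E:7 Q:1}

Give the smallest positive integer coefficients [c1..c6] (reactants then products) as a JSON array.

Y: 2·7+1·4 = 18 | 1·0+1·2+3·3+1·7 = 18
B: 2·3+1·1 = 7 | 1·2+1·1+3·0+1·4 = 7
L: 2·0+1·3 = 3 | 1·0+1·2+3·0+1·1 = 3
E: 2·3+1·7 = 13 | 1·0+1·0+3·2+1·7 = 13
Q: 2·7+1·1 = 15 | 1·2+1·0+3·4+1·1 = 15
gcd(2,1,1,1,3,1) = 1

Coefficients: [2, 1, 1, 1, 3, 1]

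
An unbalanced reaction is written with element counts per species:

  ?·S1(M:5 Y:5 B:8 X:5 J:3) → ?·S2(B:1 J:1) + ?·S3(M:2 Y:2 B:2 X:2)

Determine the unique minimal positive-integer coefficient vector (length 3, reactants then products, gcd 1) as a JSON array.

M: 2·5 = 10 | 6·0+5·2 = 10
Y: 2·5 = 10 | 6·0+5·2 = 10
B: 2·8 = 16 | 6·1+5·2 = 16
X: 2·5 = 10 | 6·0+5·2 = 10
J: 2·3 = 6 | 6·1+5·0 = 6
gcd(2,6,5) = 1

Coefficients: [2, 6, 5]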